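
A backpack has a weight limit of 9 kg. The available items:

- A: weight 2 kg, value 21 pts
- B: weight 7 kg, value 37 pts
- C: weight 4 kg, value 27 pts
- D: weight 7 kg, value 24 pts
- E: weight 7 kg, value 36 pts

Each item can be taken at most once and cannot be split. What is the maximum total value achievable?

58 pts

Check high-value combinations within 9 kg:
- A+B: weight 2+7=9, value 21+37=58
- A+E: weight 2+7=9, value 21+36=57
- A+C: weight 2+4=6, value 21+27=48
- A+D: weight 2+7=9, value 21+24=45
- B: weight 7, value 37
Best: 58 pts.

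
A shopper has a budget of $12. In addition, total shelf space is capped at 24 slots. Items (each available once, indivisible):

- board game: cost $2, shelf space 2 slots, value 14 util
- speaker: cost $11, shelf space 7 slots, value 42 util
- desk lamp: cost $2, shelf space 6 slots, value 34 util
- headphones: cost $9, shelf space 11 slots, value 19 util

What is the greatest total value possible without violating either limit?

Feasible sets respecting both limits:
- desk lamp+headphones: cost 11, shelf space 17, value 53
- board game+desk lamp: cost 4, shelf space 8, value 48
- speaker: cost 11, shelf space 7, value 42
- desk lamp: cost 2, shelf space 6, value 34
Best: 53 util.

53 util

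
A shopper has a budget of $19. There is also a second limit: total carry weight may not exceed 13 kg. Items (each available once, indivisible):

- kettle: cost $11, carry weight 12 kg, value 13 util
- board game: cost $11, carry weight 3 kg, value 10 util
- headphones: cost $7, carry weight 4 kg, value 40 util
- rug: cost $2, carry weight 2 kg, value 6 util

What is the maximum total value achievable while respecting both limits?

50 util

Feasible sets respecting both limits:
- board game+headphones: cost 18, carry weight 7, value 50
- headphones+rug: cost 9, carry weight 6, value 46
- headphones: cost 7, carry weight 4, value 40
- board game+rug: cost 13, carry weight 5, value 16
Best: 50 util.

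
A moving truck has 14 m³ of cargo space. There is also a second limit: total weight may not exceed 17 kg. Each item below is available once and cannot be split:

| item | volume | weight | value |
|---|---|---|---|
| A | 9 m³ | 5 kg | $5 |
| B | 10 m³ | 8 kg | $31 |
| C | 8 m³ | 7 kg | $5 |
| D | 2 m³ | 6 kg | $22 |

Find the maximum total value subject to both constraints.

Feasible sets respecting both limits:
- B+D: volume 12, weight 14, value 53
- B: volume 10, weight 8, value 31
- A+D: volume 11, weight 11, value 27
Best: $53.

$53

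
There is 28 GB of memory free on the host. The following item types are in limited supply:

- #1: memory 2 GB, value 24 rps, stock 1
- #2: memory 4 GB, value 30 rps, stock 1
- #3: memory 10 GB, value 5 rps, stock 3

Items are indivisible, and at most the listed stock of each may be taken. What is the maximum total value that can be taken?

Best selections within memory 28 and stock limits:
- 1×#1 + 1×#2 + 2×#3: memory 26, value 64
- 1×#1 + 1×#2 + 1×#3: memory 16, value 59
- 1×#1 + 1×#2: memory 6, value 54
Best: 64 rps.

64 rps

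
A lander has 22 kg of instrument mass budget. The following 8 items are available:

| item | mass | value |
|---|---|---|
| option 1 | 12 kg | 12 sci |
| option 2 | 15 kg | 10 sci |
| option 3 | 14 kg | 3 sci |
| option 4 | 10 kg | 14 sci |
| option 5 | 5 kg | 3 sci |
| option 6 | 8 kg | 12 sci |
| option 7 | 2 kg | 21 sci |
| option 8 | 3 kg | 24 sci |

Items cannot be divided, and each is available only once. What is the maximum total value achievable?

62 sci

This is a 0/1 knapsack; check combinations near the capacity.
- option 4+option 5+option 7+option 8: mass 10+5+2+3=20, value 14+3+21+24=62
- option 5+option 6+option 7+option 8: mass 5+8+2+3=18, value 3+12+21+24=60
- option 1+option 5+option 7+option 8: mass 12+5+2+3=22, value 12+3+21+24=60
- option 4+option 7+option 8: mass 10+2+3=15, value 14+21+24=59
- option 6+option 7+option 8: mass 8+2+3=13, value 12+21+24=57
Best: 62 sci.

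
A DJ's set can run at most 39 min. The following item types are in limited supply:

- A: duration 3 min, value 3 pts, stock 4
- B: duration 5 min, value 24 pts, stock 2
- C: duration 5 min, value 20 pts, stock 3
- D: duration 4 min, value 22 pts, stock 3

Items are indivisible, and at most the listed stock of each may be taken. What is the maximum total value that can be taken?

Best selections within duration 39 and stock limits:
- 2×B + 3×C + 3×D: duration 37, value 174
- 2×A + 2×B + 2×C + 3×D: duration 38, value 160
Best: 174 pts.

174 pts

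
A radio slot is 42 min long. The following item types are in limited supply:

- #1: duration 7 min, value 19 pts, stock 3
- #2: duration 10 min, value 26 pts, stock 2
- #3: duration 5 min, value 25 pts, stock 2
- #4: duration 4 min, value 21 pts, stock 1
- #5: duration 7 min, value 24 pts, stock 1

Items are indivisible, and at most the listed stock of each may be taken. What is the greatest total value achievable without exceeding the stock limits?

Top feasible selections:
- 3×#1 + 2×#3 + 1×#4 + 1×#5: duration 42, value 152
- 2×#2 + 2×#3 + 1×#4 + 1×#5: duration 41, value 147
Best: 152 pts.

152 pts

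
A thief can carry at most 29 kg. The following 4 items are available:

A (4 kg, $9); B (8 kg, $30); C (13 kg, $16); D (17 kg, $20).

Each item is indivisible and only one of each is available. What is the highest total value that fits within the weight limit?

$59

Check high-value combinations within 29 kg:
- A+B+D: weight 4+8+17=29, value 9+30+20=59
- A+B+C: weight 4+8+13=25, value 9+30+16=55
- B+D: weight 8+17=25, value 30+20=50
Best: $59.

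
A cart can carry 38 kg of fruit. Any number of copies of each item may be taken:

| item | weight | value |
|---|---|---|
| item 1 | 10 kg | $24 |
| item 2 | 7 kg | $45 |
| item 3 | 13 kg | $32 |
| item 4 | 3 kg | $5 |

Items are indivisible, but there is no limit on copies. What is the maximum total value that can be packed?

$230

Best value-per-unit is item 2 at 45/7; filling with it alone gives 5×45 = 225.
Optimal mix: 5×item 2 + 1×item 4 → weight 38, value 230.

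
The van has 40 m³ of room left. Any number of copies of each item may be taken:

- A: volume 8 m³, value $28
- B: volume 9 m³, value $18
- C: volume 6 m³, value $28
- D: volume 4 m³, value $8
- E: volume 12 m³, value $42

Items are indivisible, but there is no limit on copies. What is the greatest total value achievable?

$176

Best value-per-unit is C at 28/6; filling with it alone gives 6×28 = 168.
Optimal mix: 6×C + 1×D → volume 40, value 176.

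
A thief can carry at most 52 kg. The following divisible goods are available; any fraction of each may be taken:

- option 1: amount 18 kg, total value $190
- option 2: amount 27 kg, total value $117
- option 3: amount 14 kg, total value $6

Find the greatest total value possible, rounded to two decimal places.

310.00

Take in order of value per unit:
- option 1 (190/18 per unit): all 18 → value 190, running total 190.00
- option 2 (117/27 per unit): all 27 → value 117, running total 307.00
- option 3 (6/14 per unit): 7 of 14 → value 7×6/14 = 3.0000, running total 310.00
Total 310.00.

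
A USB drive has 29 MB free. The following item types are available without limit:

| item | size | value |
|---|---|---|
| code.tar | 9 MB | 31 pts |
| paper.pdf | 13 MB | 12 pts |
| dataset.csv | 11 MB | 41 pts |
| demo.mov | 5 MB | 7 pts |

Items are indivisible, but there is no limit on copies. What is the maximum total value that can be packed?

Best value-per-unit is dataset.csv at 41/11; filling with it alone gives 2×41 = 82.
Optimal mix: 2×code.tar + 1×dataset.csv → size 29, value 103.

103 pts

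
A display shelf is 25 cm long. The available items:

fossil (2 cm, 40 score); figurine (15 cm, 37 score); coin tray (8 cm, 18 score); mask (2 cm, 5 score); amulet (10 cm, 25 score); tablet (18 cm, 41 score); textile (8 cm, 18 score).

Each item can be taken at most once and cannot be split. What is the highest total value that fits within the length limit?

This is a 0/1 knapsack; check combinations near the capacity.
- fossil+figurine+coin tray: length 2+15+8=25, value 40+37+18=95
- fossil+figurine+textile: length 2+15+8=25, value 40+37+18=95
- fossil+coin tray+mask+amulet: length 2+8+2+10=22, value 40+18+5+25=88
Best: 95 score.

95 score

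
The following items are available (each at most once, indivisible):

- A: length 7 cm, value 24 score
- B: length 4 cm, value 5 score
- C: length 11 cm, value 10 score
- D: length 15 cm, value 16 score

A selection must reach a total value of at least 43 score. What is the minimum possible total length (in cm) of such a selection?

26

Subsets with value ≥ 43, sorted by total length:
- A+B+D: length 26, value 45
- A+C+D: length 33, value 50
- A+B+C+D: length 37, value 55
Minimum length: 26 cm.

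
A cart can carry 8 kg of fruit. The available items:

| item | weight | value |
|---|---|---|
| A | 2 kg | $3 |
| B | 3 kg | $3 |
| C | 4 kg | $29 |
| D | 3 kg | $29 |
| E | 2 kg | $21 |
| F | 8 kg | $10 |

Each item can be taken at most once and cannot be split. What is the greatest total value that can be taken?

$58

Check high-value combinations within 8 kg:
- C+D: weight 4+3=7, value 29+29=58
- A+D+E: weight 2+3+2=7, value 3+29+21=53
- A+C+E: weight 2+4+2=8, value 3+29+21=53
Best: $58.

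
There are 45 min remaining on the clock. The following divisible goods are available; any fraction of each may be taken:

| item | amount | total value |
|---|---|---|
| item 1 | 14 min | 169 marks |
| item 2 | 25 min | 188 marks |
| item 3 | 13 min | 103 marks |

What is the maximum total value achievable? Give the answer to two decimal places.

Take in order of value per unit:
- item 1 (169/14 per unit): all 14 → value 169, running total 169.00
- item 3 (103/13 per unit): all 13 → value 103, running total 272.00
- item 2 (188/25 per unit): 18 of 25 → value 18×188/25 = 135.3600, running total 407.36
Total 407.36.

407.36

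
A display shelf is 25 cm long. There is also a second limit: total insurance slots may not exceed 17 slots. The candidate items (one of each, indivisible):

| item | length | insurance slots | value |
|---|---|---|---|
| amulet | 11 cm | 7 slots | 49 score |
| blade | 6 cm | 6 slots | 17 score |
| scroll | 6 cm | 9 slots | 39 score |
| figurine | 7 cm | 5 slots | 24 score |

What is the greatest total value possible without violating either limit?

88 score

Feasible sets respecting both limits:
- amulet+scroll: length 17, insurance slots 16, value 88
- amulet+figurine: length 18, insurance slots 12, value 73
- amulet+blade: length 17, insurance slots 13, value 66
Best: 88 score.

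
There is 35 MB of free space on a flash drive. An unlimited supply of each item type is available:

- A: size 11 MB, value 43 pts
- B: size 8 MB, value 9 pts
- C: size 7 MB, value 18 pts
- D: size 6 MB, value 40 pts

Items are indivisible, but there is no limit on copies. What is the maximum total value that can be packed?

Best value-per-unit is D at 40/6; filling with it alone gives 5×40 = 200.
Optimal mix: 1×A + 4×D → size 35, value 203.

203 pts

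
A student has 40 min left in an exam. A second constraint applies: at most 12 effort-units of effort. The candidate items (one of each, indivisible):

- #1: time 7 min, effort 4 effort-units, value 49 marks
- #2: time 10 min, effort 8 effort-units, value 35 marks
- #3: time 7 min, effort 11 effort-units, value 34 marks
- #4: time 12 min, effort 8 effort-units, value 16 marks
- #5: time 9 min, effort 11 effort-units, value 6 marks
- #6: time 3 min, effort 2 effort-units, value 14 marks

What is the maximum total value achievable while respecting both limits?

Feasible sets respecting both limits:
- #1+#2: time 17, effort 12, value 84
- #1+#4: time 19, effort 12, value 65
- #1+#6: time 10, effort 6, value 63
- #1: time 7, effort 4, value 49
Best: 84 marks.

84 marks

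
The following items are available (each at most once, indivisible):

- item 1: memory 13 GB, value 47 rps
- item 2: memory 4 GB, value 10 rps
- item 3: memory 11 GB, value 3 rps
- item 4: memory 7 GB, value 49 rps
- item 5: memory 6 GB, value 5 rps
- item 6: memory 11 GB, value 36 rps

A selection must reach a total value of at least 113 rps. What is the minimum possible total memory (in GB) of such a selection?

Subsets with value ≥ 113, sorted by total memory:
- item 1+item 4+item 6: memory 31, value 132
- item 1+item 2+item 4+item 6: memory 35, value 142
- item 1+item 4+item 5+item 6: memory 37, value 137
- item 1+item 2+item 4+item 5+item 6: memory 41, value 147
Minimum memory: 31 GB.

31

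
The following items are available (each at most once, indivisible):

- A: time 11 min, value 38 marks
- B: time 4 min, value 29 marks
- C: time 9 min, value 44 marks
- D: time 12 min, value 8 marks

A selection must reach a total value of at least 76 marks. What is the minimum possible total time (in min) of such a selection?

Subsets with value ≥ 76, sorted by total time:
- A+C: time 20, value 82
- A+B+C: time 24, value 111
- B+C+D: time 25, value 81
Minimum time: 20 min.

20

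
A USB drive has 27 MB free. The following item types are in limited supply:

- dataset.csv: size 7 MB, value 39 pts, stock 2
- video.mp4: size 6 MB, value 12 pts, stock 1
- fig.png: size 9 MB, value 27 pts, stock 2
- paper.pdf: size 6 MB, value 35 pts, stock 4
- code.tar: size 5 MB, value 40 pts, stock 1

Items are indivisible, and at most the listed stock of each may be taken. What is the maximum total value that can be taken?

Best selections within size 27 and stock limits:
- 2×dataset.csv + 1×paper.pdf + 1×code.tar: size 25, value 153
- 1×dataset.csv + 2×paper.pdf + 1×code.tar: size 24, value 149
- 2×dataset.csv + 2×paper.pdf: size 26, value 148
- 3×paper.pdf + 1×code.tar: size 23, value 145
Best: 153 pts.

153 pts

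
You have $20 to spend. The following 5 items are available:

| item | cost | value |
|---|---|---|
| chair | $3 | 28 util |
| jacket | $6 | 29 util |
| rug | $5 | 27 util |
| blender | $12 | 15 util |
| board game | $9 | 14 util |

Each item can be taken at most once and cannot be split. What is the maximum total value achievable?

84 util

This is a 0/1 knapsack; check combinations near the capacity.
- chair+jacket+rug: cost 3+6+5=14, value 28+29+27=84
- chair+jacket+board game: cost 3+6+9=18, value 28+29+14=71
- chair+rug+blender: cost 3+5+12=20, value 28+27+15=70
- jacket+rug+board game: cost 6+5+9=20, value 29+27+14=70
- chair+rug+board game: cost 3+5+9=17, value 28+27+14=69
Best: 84 util.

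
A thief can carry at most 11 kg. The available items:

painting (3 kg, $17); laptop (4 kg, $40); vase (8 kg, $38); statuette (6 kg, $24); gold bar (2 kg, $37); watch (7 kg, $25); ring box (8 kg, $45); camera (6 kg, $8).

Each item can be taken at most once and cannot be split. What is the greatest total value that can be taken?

$94

Check high-value combinations within 11 kg:
- painting+laptop+gold bar: weight 3+4+2=9, value 17+40+37=94
- gold bar+ring box: weight 2+8=10, value 37+45=82
- painting+statuette+gold bar: weight 3+6+2=11, value 17+24+37=78
Best: $94.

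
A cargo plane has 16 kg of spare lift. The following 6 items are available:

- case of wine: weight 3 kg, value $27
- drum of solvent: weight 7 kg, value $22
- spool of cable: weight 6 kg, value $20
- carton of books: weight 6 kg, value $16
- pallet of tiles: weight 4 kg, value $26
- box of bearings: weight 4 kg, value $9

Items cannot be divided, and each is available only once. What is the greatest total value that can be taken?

Check high-value combinations within 16 kg:
- case of wine+drum of solvent+pallet of tiles: weight 3+7+4=14, value 27+22+26=75
- case of wine+spool of cable+pallet of tiles: weight 3+6+4=13, value 27+20+26=73
- case of wine+carton of books+pallet of tiles: weight 3+6+4=13, value 27+16+26=69
Best: $75.

$75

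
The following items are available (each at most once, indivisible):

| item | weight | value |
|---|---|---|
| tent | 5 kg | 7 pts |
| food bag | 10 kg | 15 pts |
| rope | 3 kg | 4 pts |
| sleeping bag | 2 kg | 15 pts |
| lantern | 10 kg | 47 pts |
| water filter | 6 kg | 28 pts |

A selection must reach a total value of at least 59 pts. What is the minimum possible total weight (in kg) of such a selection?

12

Subsets with value ≥ 59, sorted by total weight:
- sleeping bag+lantern: weight 12, value 62
- rope+sleeping bag+lantern: weight 15, value 66
- lantern+water filter: weight 16, value 75
Minimum weight: 12 kg.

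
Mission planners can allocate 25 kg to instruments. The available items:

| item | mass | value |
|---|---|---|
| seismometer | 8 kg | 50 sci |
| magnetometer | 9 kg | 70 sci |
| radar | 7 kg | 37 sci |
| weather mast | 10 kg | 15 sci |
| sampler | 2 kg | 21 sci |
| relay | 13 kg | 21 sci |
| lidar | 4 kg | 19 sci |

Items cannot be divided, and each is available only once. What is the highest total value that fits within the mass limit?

160 sci

Check high-value combinations within 25 kg:
- seismometer+magnetometer+sampler+lidar: mass 8+9+2+4=23, value 50+70+21+19=160
- seismometer+magnetometer+radar: mass 8+9+7=24, value 50+70+37=157
- magnetometer+radar+sampler+lidar: mass 9+7+2+4=22, value 70+37+21+19=147
- seismometer+magnetometer+sampler: mass 8+9+2=19, value 50+70+21=141
Best: 160 sci.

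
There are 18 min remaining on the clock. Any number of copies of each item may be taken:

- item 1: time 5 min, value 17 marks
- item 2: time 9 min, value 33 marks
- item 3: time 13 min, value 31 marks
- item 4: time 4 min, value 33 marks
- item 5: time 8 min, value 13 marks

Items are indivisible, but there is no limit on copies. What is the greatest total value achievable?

Best value-per-unit is item 4 at 33/4, and filling with it alone uses time 4×4=16. No mix of the others beats 4×33 = 132.

132 marks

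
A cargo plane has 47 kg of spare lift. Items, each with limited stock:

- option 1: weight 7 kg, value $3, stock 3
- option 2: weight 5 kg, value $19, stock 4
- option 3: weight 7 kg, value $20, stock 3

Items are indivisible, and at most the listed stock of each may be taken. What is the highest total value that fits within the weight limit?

$136

Best selections within weight 47 and stock limits:
- 4×option 2 + 3×option 3: weight 41, value 136
- 1×option 1 + 3×option 2 + 3×option 3: weight 43, value 120
- 1×option 1 + 4×option 2 + 2×option 3: weight 41, value 119
Best: $136.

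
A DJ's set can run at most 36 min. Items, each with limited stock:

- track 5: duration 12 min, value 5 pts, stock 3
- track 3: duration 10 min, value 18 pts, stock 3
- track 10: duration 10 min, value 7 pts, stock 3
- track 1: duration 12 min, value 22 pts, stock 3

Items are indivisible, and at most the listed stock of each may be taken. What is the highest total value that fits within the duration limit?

Best selections within duration 36 and stock limits:
- 3×track 1: duration 36, value 66
- 1×track 3 + 2×track 1: duration 34, value 62
- 2×track 3 + 1×track 1: duration 32, value 58
Best: 66 pts.

66 pts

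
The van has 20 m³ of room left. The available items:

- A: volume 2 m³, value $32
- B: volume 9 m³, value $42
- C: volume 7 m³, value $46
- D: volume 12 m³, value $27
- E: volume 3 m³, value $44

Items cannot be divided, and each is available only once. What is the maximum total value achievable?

Check high-value combinations within 20 m³:
- B+C+E: volume 9+7+3=19, value 42+46+44=132
- A+C+E: volume 2+7+3=12, value 32+46+44=122
- A+B+C: volume 2+9+7=18, value 32+42+46=120
Best: $132.

$132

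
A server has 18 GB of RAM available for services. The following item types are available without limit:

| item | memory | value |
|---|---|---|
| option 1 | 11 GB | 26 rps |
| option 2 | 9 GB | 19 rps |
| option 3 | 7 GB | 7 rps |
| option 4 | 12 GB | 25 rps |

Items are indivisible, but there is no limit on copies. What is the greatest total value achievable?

Best value-per-unit is option 1 at 26/11; filling with it alone gives 1×26 = 26.
Optimal mix: 2×option 2 → memory 18, value 38.

38 rps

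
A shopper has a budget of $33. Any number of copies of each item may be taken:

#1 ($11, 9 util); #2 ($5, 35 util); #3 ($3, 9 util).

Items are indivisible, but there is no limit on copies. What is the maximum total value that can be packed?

Best value-per-unit is #2 at 35/5; filling with it alone gives 6×35 = 210.
Optimal mix: 6×#2 + 1×#3 → cost 33, value 219.

219 util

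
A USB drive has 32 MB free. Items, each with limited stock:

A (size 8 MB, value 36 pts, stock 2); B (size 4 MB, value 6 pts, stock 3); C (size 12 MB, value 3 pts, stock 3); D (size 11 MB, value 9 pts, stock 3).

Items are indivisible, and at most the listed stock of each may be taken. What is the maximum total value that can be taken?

90 pts

Best selections within size 32 and stock limits:
- 2×A + 3×B: size 28, value 90
- 2×A + 1×B + 1×D: size 31, value 87
- 2×A + 2×B: size 24, value 84
Best: 90 pts.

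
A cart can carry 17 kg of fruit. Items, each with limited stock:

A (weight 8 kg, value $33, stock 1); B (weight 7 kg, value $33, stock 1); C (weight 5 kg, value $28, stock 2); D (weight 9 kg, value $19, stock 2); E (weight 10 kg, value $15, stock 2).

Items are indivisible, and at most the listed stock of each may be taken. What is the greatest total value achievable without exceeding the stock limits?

$89

Top feasible selections:
- 1×B + 2×C: weight 17, value 89
- 1×A + 1×B: weight 15, value 66
- 1×B + 1×C: weight 12, value 61
- 1×A + 1×C: weight 13, value 61
Best: $89.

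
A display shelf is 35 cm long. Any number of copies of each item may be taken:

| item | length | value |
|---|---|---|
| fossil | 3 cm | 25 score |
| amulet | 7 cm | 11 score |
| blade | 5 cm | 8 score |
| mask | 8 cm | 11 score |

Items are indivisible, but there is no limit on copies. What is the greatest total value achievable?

Best value-per-unit is fossil at 25/3, and filling with it alone uses length 11×3=33. No mix of the others beats 11×25 = 275.

275 score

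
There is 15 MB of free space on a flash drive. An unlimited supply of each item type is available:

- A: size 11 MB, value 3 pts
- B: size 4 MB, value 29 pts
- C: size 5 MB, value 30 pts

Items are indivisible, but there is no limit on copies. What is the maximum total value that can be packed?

90 pts

Best value-per-unit is B at 29/4; filling with it alone gives 3×29 = 87.
Optimal mix: 3×C → size 15, value 90.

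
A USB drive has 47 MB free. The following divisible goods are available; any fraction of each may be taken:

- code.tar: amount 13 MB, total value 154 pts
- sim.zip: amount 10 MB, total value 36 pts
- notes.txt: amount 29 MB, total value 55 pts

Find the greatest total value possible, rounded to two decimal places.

235.52

Take in order of value per unit:
- code.tar (154/13 per unit): all 13 → value 154, running total 154.00
- sim.zip (36/10 per unit): all 10 → value 36, running total 190.00
- notes.txt (55/29 per unit): 24 of 29 → value 24×55/29 = 45.5172, running total 235.52
Total 235.52.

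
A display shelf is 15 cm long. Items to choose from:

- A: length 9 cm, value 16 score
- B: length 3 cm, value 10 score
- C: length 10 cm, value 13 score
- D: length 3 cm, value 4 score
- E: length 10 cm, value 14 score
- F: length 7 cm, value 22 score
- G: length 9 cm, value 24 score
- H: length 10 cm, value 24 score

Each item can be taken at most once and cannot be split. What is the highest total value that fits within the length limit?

38 score

Check high-value combinations within 15 cm:
- B+D+G: length 3+3+9=15, value 10+4+24=38
- B+D+F: length 3+3+7=13, value 10+4+22=36
- B+G: length 3+9=12, value 10+24=34
- B+H: length 3+10=13, value 10+24=34
- B+F: length 3+7=10, value 10+22=32
Best: 38 score.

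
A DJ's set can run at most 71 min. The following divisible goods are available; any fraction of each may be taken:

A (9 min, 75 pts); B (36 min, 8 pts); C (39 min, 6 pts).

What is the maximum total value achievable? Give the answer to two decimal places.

Take in order of value per unit:
- A (75/9 per unit): all 9 → value 75, running total 75.00
- B (8/36 per unit): all 36 → value 8, running total 83.00
- C (6/39 per unit): 26 of 39 → value 26×6/39 = 4.0000, running total 87.00
Total 87.00.

87.00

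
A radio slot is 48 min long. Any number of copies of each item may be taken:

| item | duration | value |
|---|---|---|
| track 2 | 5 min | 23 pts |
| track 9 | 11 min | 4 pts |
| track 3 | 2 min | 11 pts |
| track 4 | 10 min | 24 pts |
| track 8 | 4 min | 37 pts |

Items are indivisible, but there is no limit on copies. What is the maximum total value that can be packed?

444 pts

Best value-per-unit is track 8 at 37/4, and filling with it alone uses duration 12×4=48. No mix of the others beats 12×37 = 444.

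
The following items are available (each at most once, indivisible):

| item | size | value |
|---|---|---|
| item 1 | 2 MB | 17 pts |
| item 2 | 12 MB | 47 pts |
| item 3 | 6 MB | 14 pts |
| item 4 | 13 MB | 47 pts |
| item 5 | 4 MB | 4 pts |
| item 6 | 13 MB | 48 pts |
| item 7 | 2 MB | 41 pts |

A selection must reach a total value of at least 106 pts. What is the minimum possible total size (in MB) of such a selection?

17

Subsets with value ≥ 106, sorted by total size:
- item 1+item 6+item 7: size 17, value 106
- item 1+item 2+item 5+item 7: size 20, value 109
Minimum size: 17 MB.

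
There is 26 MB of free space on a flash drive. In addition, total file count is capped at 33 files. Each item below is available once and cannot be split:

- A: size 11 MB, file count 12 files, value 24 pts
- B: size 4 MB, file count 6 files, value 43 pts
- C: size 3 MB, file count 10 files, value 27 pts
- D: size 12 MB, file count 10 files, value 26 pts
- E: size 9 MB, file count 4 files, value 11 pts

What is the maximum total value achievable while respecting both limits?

96 pts

Feasible sets respecting both limits:
- B+C+D: size 19, file count 26, value 96
- A+B+C: size 18, file count 28, value 94
- B+C+E: size 16, file count 20, value 81
Best: 96 pts.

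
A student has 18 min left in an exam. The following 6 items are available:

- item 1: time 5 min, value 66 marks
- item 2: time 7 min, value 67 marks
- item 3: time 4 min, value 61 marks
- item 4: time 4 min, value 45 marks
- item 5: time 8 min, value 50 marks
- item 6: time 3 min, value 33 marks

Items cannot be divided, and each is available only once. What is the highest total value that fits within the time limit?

206 marks

Check high-value combinations within 18 min:
- item 2+item 3+item 4+item 6: time 7+4+4+3=18, value 67+61+45+33=206
- item 1+item 3+item 4+item 6: time 5+4+4+3=16, value 66+61+45+33=205
- item 1+item 2+item 3: time 5+7+4=16, value 66+67+61=194
Best: 206 marks.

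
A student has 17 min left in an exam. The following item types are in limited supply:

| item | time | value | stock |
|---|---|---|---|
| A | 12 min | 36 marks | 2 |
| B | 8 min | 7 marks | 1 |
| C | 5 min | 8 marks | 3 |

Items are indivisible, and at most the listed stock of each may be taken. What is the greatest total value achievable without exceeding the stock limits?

Best selections within time 17 and stock limits:
- 1×A + 1×C: time 17, value 44
- 1×A: time 12, value 36
Best: 44 marks.

44 marks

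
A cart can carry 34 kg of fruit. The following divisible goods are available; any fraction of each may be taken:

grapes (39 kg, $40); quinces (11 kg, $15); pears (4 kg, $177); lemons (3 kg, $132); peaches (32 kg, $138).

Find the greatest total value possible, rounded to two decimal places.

Take in order of value per unit:
- pears (177/4 per unit): all 4 → value 177, running total 177.00
- lemons (132/3 per unit): all 3 → value 132, running total 309.00
- peaches (138/32 per unit): 27 of 32 → value 27×138/32 = 116.4375, running total 425.44
Total 425.44.

425.44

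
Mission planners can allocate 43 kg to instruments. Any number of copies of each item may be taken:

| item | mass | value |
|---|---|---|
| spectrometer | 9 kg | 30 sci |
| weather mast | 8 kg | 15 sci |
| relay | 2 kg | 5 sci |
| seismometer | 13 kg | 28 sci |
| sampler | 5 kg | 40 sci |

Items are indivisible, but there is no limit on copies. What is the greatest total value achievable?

Best value-per-unit is sampler at 40/5; filling with it alone gives 8×40 = 320.
Optimal mix: 1×relay + 8×sampler → mass 42, value 325.

325 sci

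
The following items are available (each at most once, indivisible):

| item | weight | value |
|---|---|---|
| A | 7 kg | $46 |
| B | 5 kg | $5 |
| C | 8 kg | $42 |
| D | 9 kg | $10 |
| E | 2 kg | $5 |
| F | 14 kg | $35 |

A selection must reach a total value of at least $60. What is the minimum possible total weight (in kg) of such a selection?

Subsets with value ≥ 60, sorted by total weight:
- A+C: weight 15, value 88
- A+C+E: weight 17, value 93
- A+D+E: weight 18, value 61
- A+B+C: weight 20, value 93
Minimum weight: 15 kg.

15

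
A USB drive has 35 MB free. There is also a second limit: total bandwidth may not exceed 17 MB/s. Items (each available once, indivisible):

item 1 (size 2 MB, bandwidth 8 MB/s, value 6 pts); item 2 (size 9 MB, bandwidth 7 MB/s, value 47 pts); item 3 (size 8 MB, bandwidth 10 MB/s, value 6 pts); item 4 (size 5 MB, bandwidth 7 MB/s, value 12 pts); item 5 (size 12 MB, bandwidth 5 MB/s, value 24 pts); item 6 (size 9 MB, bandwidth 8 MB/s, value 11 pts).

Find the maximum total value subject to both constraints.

Feasible sets respecting both limits:
- item 2+item 5: size 21, bandwidth 12, value 71
- item 2+item 4: size 14, bandwidth 14, value 59
- item 2+item 6: size 18, bandwidth 15, value 58
- item 1+item 2: size 11, bandwidth 15, value 53
Best: 71 pts.

71 pts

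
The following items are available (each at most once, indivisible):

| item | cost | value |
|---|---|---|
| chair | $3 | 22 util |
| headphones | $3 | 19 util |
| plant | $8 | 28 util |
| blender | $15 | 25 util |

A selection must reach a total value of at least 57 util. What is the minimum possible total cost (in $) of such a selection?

14

Subsets with value ≥ 57, sorted by total cost:
- chair+headphones+plant: cost 14, value 69
- chair+headphones+blender: cost 21, value 66
- chair+plant+blender: cost 26, value 75
- headphones+plant+blender: cost 26, value 72
Minimum cost: 14 $.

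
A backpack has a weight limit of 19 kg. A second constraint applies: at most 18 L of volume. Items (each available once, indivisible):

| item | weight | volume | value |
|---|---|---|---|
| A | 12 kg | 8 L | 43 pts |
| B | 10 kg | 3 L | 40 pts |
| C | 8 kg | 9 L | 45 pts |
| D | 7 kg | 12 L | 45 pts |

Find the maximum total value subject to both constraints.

Feasible sets respecting both limits:
- B+C: weight 18, volume 12, value 85
- B+D: weight 17, volume 15, value 85
- C: weight 8, volume 9, value 45
Best: 85 pts.

85 pts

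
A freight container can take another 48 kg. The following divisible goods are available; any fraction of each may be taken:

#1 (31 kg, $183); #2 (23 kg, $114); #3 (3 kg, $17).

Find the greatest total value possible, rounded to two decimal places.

269.39

Take in order of value per unit:
- #1 (183/31 per unit): all 31 → value 183, running total 183.00
- #3 (17/3 per unit): all 3 → value 17, running total 200.00
- #2 (114/23 per unit): 14 of 23 → value 14×114/23 = 69.3913, running total 269.39
Total 269.39.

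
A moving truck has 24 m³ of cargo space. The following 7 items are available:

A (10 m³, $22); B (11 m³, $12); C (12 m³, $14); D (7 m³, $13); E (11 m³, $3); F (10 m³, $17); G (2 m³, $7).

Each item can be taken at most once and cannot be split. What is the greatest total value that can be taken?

Check high-value combinations within 24 m³:
- A+F+G: volume 10+10+2=22, value 22+17+7=46
- A+C+G: volume 10+12+2=24, value 22+14+7=43
- A+D+G: volume 10+7+2=19, value 22+13+7=42
- A+B+G: volume 10+11+2=23, value 22+12+7=41
Best: $46.

$46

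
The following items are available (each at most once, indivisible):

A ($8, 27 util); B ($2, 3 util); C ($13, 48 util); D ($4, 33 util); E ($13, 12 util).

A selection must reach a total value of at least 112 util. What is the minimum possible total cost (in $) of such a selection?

Subsets with value ≥ 112, sorted by total cost:
- A+C+D+E: cost 38, value 120
- A+B+C+D+E: cost 40, value 123
Minimum cost: 38 $.

38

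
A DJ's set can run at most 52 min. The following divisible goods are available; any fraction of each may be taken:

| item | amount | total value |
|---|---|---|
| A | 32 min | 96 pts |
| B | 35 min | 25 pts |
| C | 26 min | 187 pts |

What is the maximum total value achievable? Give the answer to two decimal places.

Take in order of value per unit:
- C (187/26 per unit): all 26 → value 187, running total 187.00
- A (96/32 per unit): 26 of 32 → value 26×96/32 = 78.0000, running total 265.00
Total 265.00.

265.00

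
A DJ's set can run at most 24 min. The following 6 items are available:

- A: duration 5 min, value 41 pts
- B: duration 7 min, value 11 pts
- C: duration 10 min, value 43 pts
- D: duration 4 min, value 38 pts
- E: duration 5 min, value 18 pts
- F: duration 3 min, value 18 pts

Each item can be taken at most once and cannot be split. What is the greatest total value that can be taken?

Check high-value combinations within 24 min:
- A+C+D+F: duration 5+10+4+3=22, value 41+43+38+18=140
- A+C+D+E: duration 5+10+4+5=24, value 41+43+38+18=140
- A+B+D+E+F: duration 5+7+4+5+3=24, value 41+11+38+18+18=126
Best: 140 pts.

140 pts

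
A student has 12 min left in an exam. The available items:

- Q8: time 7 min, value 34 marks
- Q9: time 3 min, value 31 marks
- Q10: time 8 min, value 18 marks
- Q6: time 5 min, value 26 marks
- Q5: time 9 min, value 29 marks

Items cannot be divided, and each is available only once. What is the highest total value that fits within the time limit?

This is a 0/1 knapsack; check combinations near the capacity.
- Q8+Q9: time 7+3=10, value 34+31=65
- Q8+Q6: time 7+5=12, value 34+26=60
- Q9+Q5: time 3+9=12, value 31+29=60
Best: 65 marks.

65 marks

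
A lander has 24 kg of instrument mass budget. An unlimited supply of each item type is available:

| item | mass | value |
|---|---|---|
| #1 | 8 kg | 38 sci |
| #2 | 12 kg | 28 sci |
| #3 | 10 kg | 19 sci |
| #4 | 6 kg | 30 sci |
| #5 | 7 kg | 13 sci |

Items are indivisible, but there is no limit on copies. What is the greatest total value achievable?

120 sci

Best value-per-unit is #4 at 30/6, and filling with it alone uses mass 4×6=24. No mix of the others beats 4×30 = 120.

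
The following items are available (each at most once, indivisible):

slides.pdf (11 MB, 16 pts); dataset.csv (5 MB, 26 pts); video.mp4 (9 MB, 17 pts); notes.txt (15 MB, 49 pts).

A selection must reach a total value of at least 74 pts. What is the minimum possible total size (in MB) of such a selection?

Subsets with value ≥ 74, sorted by total size:
- dataset.csv+notes.txt: size 20, value 75
- dataset.csv+video.mp4+notes.txt: size 29, value 92
- slides.pdf+dataset.csv+notes.txt: size 31, value 91
Minimum size: 20 MB.

20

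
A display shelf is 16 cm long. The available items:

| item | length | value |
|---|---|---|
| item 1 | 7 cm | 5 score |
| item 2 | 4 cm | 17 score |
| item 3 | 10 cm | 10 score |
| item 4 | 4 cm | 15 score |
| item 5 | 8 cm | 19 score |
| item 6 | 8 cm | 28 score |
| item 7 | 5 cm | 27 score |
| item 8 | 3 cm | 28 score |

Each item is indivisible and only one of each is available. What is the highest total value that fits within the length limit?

87 score

Check high-value combinations within 16 cm:
- item 2+item 4+item 7+item 8: length 4+4+5+3=16, value 17+15+27+28=87
- item 6+item 7+item 8: length 8+5+3=16, value 28+27+28=83
- item 5+item 7+item 8: length 8+5+3=16, value 19+27+28=74
Best: 87 score.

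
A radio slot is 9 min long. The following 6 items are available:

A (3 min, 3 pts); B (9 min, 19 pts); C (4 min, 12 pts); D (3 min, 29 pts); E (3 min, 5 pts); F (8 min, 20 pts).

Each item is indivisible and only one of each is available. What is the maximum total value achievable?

This is a 0/1 knapsack; check combinations near the capacity.
- C+D: duration 4+3=7, value 12+29=41
- A+D+E: duration 3+3+3=9, value 3+29+5=37
- D+E: duration 3+3=6, value 29+5=34
- A+D: duration 3+3=6, value 3+29=32
- D: duration 3, value 29
Best: 41 pts.

41 pts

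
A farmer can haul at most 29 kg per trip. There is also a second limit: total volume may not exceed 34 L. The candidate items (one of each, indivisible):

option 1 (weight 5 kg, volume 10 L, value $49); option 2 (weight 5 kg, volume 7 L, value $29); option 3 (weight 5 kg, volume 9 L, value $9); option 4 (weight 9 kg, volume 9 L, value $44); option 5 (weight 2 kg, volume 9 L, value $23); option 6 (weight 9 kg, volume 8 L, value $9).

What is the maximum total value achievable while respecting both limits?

$131

Feasible sets respecting both limits:
- option 1+option 2+option 4+option 6: weight 28, volume 34, value 131
- option 1+option 2+option 4: weight 19, volume 26, value 122
- option 1+option 4+option 5: weight 16, volume 28, value 116
Best: $131.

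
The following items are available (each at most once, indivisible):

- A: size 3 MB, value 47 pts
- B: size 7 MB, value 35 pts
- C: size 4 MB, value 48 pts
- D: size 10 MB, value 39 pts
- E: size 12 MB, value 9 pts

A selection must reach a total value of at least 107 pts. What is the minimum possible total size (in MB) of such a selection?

14

Subsets with value ≥ 107, sorted by total size:
- A+B+C: size 14, value 130
- A+C+D: size 17, value 134
- A+B+D: size 20, value 121
- B+C+D: size 21, value 122
Minimum size: 14 MB.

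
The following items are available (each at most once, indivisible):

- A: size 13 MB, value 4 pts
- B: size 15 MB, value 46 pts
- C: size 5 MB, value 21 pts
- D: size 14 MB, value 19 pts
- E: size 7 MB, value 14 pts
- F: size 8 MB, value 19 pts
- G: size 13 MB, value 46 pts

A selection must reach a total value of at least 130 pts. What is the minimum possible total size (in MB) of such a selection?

41

Subsets with value ≥ 130, sorted by total size:
- B+C+F+G: size 41, value 132
- B+C+D+G: size 47, value 132
- B+C+E+F+G: size 48, value 146
Minimum size: 41 MB.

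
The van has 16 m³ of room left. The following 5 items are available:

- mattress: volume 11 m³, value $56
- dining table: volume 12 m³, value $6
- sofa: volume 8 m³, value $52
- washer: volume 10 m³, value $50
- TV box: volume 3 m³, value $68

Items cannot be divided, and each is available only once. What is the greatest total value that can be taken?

Check high-value combinations within 16 m³:
- mattress+TV box: volume 11+3=14, value 56+68=124
- sofa+TV box: volume 8+3=11, value 52+68=120
- washer+TV box: volume 10+3=13, value 50+68=118
- dining table+TV box: volume 12+3=15, value 6+68=74
- TV box: volume 3, value 68
Best: $124.

$124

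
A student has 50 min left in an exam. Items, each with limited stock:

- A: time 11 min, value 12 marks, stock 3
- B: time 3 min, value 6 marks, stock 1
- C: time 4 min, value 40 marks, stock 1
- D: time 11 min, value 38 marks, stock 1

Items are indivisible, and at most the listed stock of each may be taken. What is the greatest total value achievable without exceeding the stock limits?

114 marks

Best selections within time 50 and stock limits:
- 3×A + 1×C + 1×D: time 48, value 114
- 2×A + 1×B + 1×C + 1×D: time 40, value 108
- 2×A + 1×C + 1×D: time 37, value 102
Best: 114 marks.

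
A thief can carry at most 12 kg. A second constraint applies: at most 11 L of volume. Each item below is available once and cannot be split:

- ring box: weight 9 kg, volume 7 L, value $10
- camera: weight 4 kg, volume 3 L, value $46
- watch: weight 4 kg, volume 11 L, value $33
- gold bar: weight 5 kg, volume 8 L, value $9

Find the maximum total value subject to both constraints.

Feasible sets respecting both limits:
- camera+gold bar: weight 9, volume 11, value 55
- camera: weight 4, volume 3, value 46
- watch: weight 4, volume 11, value 33
- ring box: weight 9, volume 7, value 10
Best: $55.

$55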